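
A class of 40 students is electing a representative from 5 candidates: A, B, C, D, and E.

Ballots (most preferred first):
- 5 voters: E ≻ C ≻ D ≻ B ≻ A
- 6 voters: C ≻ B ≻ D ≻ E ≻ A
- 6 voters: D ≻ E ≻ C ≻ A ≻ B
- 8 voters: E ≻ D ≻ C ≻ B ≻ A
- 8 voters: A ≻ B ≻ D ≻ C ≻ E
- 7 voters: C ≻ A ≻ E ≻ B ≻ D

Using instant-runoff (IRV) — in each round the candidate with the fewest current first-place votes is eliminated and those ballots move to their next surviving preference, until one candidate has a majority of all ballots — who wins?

Round 1: A 8, B 0, C 13, D 6, E 13. B eliminated.
Round 2: A 8, C 13, D 6, E 13. D eliminated.
Round 3: A 8, C 13, E 19. A eliminated.
Round 4: C 21, E 19. C has a majority (≥21).

C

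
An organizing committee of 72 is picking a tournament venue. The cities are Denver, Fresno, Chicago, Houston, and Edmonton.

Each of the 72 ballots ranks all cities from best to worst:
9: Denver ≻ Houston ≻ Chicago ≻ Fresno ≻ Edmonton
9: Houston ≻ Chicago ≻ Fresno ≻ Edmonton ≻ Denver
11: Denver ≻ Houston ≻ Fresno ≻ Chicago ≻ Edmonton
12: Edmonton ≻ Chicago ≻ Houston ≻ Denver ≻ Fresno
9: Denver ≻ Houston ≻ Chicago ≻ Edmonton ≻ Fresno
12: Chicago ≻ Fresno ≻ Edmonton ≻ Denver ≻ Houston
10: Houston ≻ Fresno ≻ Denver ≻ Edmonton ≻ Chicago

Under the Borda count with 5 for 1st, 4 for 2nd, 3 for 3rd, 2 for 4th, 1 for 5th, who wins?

Denver: 9×5 + 9×1 + 11×5 + 12×2 + 9×5 + 12×2 + 10×3 = 232
Fresno: 9×2 + 9×3 + 11×3 + 12×1 + 9×1 + 12×4 + 10×4 = 187
Chicago: 9×3 + 9×4 + 11×2 + 12×4 + 9×3 + 12×5 + 10×1 = 230
Houston: 9×4 + 9×5 + 11×4 + 12×3 + 9×4 + 12×1 + 10×5 = 259
Edmonton: 9×1 + 9×2 + 11×1 + 12×5 + 9×2 + 12×3 + 10×2 = 172

Houston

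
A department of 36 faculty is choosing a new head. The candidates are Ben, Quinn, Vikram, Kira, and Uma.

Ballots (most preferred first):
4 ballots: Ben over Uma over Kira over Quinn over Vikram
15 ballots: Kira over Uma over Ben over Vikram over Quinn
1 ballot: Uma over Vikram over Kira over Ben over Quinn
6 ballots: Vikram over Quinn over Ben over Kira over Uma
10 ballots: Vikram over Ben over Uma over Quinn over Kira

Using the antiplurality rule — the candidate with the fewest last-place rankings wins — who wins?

Last-place votes: Ben 0, Quinn 16, Vikram 4, Kira 10, Uma 6.

Ben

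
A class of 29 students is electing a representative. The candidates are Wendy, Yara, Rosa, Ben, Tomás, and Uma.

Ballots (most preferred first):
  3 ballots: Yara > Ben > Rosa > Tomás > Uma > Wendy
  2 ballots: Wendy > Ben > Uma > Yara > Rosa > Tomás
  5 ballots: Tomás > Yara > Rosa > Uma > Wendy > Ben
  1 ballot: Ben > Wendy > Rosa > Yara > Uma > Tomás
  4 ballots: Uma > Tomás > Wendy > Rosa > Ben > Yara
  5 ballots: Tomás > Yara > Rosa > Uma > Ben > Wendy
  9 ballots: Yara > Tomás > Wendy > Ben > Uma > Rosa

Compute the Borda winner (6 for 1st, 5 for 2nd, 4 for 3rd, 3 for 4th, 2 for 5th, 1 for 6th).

Wendy: 3×1 + 2×6 + 5×2 + 1×5 + 4×4 + 5×1 + 9×4 = 87
Yara: 3×6 + 2×3 + 5×5 + 1×3 + 4×1 + 5×5 + 9×6 = 135
Rosa: 3×4 + 2×2 + 5×4 + 1×4 + 4×3 + 5×4 + 9×1 = 81
Ben: 3×5 + 2×5 + 5×1 + 1×6 + 4×2 + 5×2 + 9×3 = 81
Tomás: 3×3 + 2×1 + 5×6 + 1×1 + 4×5 + 5×6 + 9×5 = 137
Uma: 3×2 + 2×4 + 5×3 + 1×2 + 4×6 + 5×3 + 9×2 = 88

Tomás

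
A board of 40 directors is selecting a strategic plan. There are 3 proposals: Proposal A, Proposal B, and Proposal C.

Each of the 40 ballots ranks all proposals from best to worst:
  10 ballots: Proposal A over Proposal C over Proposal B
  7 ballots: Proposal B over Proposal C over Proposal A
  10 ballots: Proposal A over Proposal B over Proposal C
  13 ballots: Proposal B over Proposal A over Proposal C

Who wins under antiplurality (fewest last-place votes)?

Last-place votes: Proposal A 7, Proposal B 10, Proposal C 23.

Proposal A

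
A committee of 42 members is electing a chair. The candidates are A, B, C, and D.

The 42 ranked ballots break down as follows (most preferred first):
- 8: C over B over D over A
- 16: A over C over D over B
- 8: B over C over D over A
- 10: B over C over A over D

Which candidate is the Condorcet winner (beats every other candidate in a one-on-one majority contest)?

C vs A: 26–16
C vs B: 24–18
C vs D: 42–0
C beats every other candidate.

C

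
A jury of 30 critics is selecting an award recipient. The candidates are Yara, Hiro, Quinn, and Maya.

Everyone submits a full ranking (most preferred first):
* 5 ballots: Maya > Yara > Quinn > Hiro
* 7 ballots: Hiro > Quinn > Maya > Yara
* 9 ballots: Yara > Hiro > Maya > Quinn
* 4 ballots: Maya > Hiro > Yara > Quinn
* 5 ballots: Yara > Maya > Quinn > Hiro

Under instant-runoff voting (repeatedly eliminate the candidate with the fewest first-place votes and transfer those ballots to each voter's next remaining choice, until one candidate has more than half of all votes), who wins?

Round 1: Yara 14, Hiro 7, Quinn 0, Maya 9. Quinn eliminated.
Round 2: Yara 14, Hiro 7, Maya 9. Hiro eliminated.
Round 3: Yara 14, Maya 16. Maya has a majority (≥16).

Maya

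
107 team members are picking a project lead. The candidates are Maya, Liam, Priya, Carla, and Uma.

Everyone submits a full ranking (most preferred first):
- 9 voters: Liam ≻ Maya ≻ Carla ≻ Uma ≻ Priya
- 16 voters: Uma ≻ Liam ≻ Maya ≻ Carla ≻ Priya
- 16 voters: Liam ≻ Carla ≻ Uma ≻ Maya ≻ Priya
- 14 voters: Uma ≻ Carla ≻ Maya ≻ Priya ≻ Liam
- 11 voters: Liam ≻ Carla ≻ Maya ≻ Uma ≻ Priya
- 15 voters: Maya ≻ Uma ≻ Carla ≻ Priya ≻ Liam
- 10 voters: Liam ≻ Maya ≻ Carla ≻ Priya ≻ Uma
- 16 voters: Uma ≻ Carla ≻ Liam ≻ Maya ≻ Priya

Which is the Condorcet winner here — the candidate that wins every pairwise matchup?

Uma vs Maya: 62–45
Uma vs Liam: 61–46
Uma vs Priya: 97–10
Uma vs Carla: 61–46
Uma beats every other candidate.

Uma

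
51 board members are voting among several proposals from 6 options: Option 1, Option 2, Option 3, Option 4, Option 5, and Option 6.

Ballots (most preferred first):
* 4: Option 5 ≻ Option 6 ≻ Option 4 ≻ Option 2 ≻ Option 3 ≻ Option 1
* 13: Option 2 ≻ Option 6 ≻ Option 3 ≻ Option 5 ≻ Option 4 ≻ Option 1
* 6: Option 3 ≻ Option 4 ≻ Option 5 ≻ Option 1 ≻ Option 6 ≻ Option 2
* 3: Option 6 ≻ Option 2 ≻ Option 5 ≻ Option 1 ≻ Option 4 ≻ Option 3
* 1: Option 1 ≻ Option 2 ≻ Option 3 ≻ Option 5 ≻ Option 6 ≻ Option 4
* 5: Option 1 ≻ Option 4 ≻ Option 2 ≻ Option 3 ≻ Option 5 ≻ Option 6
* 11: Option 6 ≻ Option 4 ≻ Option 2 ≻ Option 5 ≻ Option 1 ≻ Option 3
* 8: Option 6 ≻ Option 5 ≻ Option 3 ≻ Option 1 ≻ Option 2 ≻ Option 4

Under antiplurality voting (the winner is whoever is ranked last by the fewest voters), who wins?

Option 5

Last-place votes: Option 1 17, Option 2 6, Option 3 14, Option 4 9, Option 5 0, Option 6 5.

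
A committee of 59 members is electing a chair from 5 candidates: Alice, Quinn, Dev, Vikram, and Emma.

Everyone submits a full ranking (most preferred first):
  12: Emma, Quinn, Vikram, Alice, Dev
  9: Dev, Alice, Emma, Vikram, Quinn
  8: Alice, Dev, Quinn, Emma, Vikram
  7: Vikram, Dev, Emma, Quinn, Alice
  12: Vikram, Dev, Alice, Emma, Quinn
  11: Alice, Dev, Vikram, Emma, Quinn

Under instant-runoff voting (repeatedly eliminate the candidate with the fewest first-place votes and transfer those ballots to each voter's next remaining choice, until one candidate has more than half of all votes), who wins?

Vikram

Round 1: Alice 19, Quinn 0, Dev 9, Vikram 19, Emma 12. Quinn eliminated.
Round 2: Alice 19, Dev 9, Vikram 19, Emma 12. Dev eliminated.
Round 3: Alice 28, Vikram 19, Emma 12. Emma eliminated.
Round 4: Alice 28, Vikram 31. Vikram has a majority (≥30).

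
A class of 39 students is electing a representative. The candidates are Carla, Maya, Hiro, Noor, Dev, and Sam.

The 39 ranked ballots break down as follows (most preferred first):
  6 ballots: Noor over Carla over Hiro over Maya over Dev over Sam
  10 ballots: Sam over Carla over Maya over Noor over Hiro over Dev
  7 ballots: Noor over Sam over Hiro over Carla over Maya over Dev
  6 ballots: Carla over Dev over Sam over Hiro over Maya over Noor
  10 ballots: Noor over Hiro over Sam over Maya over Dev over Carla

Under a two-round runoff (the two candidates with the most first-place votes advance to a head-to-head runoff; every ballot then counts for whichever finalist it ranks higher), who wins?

Noor

Round 1 first-place votes: Carla 6, Maya 0, Hiro 0, Noor 23, Dev 0, Sam 10. Noor and Sam advance.
Runoff: Noor is ranked above Sam on 23 ballots, Sam above Noor on 16.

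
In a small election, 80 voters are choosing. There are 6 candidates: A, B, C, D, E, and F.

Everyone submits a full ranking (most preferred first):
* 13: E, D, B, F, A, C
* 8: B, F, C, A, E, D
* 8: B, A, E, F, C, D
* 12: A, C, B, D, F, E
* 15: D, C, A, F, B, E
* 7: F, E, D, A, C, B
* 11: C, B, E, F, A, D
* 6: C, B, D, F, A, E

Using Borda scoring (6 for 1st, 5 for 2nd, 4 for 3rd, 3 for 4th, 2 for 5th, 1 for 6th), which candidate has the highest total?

B

A: 13×2 + 8×3 + 8×5 + 12×6 + 15×4 + 7×3 + 11×2 + 6×2 = 277
B: 13×4 + 8×6 + 8×6 + 12×4 + 15×2 + 7×1 + 11×5 + 6×5 = 318
C: 13×1 + 8×4 + 8×2 + 12×5 + 15×5 + 7×2 + 11×6 + 6×6 = 312
D: 13×5 + 8×1 + 8×1 + 12×3 + 15×6 + 7×4 + 11×1 + 6×4 = 270
E: 13×6 + 8×2 + 8×4 + 12×1 + 15×1 + 7×5 + 11×4 + 6×1 = 238
F: 13×3 + 8×5 + 8×3 + 12×2 + 15×3 + 7×6 + 11×3 + 6×3 = 265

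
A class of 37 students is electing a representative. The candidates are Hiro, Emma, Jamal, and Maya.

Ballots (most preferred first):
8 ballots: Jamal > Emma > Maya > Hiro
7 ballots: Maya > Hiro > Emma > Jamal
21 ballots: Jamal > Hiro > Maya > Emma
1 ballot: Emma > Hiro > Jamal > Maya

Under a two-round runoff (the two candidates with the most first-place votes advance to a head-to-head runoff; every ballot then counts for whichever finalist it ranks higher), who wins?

Jamal

Round 1 first-place votes: Hiro 0, Emma 1, Jamal 29, Maya 7. Jamal and Maya advance.
Runoff: Jamal is ranked above Maya on 30 ballots, Maya above Jamal on 7.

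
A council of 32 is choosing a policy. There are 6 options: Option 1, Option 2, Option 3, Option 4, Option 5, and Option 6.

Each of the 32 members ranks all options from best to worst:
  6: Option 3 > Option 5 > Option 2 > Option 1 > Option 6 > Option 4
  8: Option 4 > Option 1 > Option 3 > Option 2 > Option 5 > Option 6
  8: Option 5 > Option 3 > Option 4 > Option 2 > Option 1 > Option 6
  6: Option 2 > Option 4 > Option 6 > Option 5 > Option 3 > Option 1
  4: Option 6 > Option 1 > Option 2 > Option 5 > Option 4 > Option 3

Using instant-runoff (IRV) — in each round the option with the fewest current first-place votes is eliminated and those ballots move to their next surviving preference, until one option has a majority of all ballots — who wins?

Round 1: Option 1 0, Option 2 6, Option 3 6, Option 4 8, Option 5 8, Option 6 4. Option 1 eliminated.
Round 2: Option 2 6, Option 3 6, Option 4 8, Option 5 8, Option 6 4. Option 6 eliminated.
Round 3: Option 2 10, Option 3 6, Option 4 8, Option 5 8. Option 3 eliminated.
Round 4: Option 2 10, Option 4 8, Option 5 14. Option 4 eliminated.
Round 5: Option 2 18, Option 5 14. Option 2 has a majority (≥17).

Option 2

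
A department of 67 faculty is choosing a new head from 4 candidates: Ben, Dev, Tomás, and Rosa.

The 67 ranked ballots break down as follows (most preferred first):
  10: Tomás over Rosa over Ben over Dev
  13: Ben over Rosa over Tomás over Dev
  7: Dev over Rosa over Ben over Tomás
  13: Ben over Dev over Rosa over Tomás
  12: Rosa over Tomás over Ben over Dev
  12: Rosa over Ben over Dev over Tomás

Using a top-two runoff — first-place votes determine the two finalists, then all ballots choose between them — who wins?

Round 1 first-place votes: Ben 26, Dev 7, Tomás 10, Rosa 24. Ben and Rosa advance.
Runoff: Ben is ranked above Rosa on 26 ballots, Rosa above Ben on 41.

Rosa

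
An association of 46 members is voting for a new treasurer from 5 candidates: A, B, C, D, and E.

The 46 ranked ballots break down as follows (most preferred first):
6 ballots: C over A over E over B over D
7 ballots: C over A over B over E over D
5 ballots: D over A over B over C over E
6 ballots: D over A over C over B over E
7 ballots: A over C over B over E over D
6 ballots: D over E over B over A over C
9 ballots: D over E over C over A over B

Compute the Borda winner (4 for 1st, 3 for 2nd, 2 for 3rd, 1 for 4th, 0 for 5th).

A: 6×3 + 7×3 + 5×3 + 6×3 + 7×4 + 6×1 + 9×1 = 115
B: 6×1 + 7×2 + 5×2 + 6×1 + 7×2 + 6×2 + 9×0 = 62
C: 6×4 + 7×4 + 5×1 + 6×2 + 7×3 + 6×0 + 9×2 = 108
D: 6×0 + 7×0 + 5×4 + 6×4 + 7×0 + 6×4 + 9×4 = 104
E: 6×2 + 7×1 + 5×0 + 6×0 + 7×1 + 6×3 + 9×3 = 71

A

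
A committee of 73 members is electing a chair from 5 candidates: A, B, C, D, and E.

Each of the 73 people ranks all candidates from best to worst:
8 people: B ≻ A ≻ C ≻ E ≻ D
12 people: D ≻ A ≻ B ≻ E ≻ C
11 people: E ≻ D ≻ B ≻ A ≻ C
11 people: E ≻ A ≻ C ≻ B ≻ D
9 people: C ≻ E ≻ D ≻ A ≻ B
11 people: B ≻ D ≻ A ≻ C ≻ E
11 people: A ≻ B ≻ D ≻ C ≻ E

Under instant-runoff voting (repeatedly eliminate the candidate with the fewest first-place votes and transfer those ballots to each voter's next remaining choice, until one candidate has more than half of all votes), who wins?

Round 1: A 11, B 19, C 9, D 12, E 22. C eliminated.
Round 2: A 11, B 19, D 12, E 31. A eliminated.
Round 3: B 30, D 12, E 31. D eliminated.
Round 4: B 42, E 31. B has a majority (≥37).

B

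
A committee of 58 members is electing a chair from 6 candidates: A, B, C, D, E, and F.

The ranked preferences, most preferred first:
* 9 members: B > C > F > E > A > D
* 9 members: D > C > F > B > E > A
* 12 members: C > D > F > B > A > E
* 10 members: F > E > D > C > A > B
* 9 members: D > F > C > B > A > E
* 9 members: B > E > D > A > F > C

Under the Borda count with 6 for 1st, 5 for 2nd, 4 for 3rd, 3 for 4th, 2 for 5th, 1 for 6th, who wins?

D

A: 9×2 + 9×1 + 12×2 + 10×2 + 9×2 + 9×3 = 116
B: 9×6 + 9×3 + 12×3 + 10×1 + 9×3 + 9×6 = 208
C: 9×5 + 9×5 + 12×6 + 10×3 + 9×4 + 9×1 = 237
D: 9×1 + 9×6 + 12×5 + 10×4 + 9×6 + 9×4 = 253
E: 9×3 + 9×2 + 12×1 + 10×5 + 9×1 + 9×5 = 161
F: 9×4 + 9×4 + 12×4 + 10×6 + 9×5 + 9×2 = 243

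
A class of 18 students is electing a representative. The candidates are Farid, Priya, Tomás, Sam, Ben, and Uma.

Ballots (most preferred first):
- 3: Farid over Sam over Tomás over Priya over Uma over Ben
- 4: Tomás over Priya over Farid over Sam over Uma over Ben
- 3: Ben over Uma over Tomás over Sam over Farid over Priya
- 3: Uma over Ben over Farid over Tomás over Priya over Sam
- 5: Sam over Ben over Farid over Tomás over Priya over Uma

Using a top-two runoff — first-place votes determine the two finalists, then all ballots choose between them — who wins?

Round 1 first-place votes: Farid 3, Priya 0, Tomás 4, Sam 5, Ben 3, Uma 3. Sam and Tomás advance.
Runoff: Sam is ranked above Tomás on 8 ballots, Tomás above Sam on 10.

Tomás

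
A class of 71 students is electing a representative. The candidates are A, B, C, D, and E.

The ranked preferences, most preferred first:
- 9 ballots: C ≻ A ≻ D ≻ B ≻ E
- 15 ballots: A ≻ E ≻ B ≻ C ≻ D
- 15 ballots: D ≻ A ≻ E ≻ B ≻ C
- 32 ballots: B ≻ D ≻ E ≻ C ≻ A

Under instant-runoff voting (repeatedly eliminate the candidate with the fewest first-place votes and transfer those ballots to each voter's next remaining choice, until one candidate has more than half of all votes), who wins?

Round 1: A 15, B 32, C 9, D 15, E 0. E eliminated.
Round 2: A 15, B 32, C 9, D 15. C eliminated.
Round 3: A 24, B 32, D 15. D eliminated.
Round 4: A 39, B 32. A has a majority (≥36).

A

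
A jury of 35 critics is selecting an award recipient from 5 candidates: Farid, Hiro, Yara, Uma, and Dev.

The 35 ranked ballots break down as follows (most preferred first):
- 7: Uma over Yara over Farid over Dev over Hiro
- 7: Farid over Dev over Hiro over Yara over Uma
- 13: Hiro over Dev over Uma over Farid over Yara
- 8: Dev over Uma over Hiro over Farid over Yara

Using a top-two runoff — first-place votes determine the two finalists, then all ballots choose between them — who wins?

Dev

Round 1 first-place votes: Farid 7, Hiro 13, Yara 0, Uma 7, Dev 8. Hiro and Dev advance.
Runoff: Hiro is ranked above Dev on 13 ballots, Dev above Hiro on 22.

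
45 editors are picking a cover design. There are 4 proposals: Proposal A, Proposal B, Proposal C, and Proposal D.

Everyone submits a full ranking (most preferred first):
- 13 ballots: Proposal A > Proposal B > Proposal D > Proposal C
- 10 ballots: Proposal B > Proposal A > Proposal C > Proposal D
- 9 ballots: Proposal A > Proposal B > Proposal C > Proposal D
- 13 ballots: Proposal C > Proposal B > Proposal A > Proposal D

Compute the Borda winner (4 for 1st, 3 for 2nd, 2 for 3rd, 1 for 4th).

Proposal A: 13×4 + 10×3 + 9×4 + 13×2 = 144
Proposal B: 13×3 + 10×4 + 9×3 + 13×3 = 145
Proposal C: 13×1 + 10×2 + 9×2 + 13×4 = 103
Proposal D: 13×2 + 10×1 + 9×1 + 13×1 = 58

Proposal B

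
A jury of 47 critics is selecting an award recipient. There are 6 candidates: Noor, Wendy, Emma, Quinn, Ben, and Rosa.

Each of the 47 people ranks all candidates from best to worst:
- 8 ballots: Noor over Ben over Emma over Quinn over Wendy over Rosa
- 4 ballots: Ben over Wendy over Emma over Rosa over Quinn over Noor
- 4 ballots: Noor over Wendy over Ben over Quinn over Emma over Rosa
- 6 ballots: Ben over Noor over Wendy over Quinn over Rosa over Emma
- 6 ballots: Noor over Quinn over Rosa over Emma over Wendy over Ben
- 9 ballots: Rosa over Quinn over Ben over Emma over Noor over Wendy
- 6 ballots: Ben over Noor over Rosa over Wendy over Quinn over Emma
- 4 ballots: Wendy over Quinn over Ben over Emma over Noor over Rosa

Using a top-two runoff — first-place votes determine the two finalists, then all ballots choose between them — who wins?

Round 1 first-place votes: Noor 18, Wendy 4, Emma 0, Quinn 0, Ben 16, Rosa 9. Noor and Ben advance.
Runoff: Noor is ranked above Ben on 18 ballots, Ben above Noor on 29.

Ben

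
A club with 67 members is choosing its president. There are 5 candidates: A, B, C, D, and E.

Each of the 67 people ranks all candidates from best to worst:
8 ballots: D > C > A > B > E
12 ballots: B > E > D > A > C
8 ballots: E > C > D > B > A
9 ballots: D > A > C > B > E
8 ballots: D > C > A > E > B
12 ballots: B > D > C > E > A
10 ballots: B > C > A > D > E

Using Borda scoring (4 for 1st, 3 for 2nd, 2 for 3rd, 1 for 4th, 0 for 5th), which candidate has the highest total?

A: 8×2 + 12×1 + 8×0 + 9×3 + 8×2 + 12×0 + 10×2 = 91
B: 8×1 + 12×4 + 8×1 + 9×1 + 8×0 + 12×4 + 10×4 = 161
C: 8×3 + 12×0 + 8×3 + 9×2 + 8×3 + 12×2 + 10×3 = 144
D: 8×4 + 12×2 + 8×2 + 9×4 + 8×4 + 12×3 + 10×1 = 186
E: 8×0 + 12×3 + 8×4 + 9×0 + 8×1 + 12×1 + 10×0 = 88

D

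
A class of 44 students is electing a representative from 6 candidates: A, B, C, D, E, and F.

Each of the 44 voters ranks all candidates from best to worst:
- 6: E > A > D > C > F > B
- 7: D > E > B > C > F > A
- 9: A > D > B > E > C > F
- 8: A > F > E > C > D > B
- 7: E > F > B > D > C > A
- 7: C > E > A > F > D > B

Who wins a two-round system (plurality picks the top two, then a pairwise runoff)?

Round 1 first-place votes: A 17, B 0, C 7, D 7, E 13, F 0. A and E advance.
Runoff: A is ranked above E on 17 ballots, E above A on 27.

E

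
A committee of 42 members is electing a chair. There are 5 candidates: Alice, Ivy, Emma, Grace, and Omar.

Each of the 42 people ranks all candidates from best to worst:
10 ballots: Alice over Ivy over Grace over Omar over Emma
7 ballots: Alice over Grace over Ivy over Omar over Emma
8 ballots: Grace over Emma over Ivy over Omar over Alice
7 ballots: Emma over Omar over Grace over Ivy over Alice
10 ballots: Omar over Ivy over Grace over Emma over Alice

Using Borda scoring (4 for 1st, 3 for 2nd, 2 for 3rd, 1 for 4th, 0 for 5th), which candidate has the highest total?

Alice: 10×4 + 7×4 + 8×0 + 7×0 + 10×0 = 68
Ivy: 10×3 + 7×2 + 8×2 + 7×1 + 10×3 = 97
Emma: 10×0 + 7×0 + 8×3 + 7×4 + 10×1 = 62
Grace: 10×2 + 7×3 + 8×4 + 7×2 + 10×2 = 107
Omar: 10×1 + 7×1 + 8×1 + 7×3 + 10×4 = 86

Grace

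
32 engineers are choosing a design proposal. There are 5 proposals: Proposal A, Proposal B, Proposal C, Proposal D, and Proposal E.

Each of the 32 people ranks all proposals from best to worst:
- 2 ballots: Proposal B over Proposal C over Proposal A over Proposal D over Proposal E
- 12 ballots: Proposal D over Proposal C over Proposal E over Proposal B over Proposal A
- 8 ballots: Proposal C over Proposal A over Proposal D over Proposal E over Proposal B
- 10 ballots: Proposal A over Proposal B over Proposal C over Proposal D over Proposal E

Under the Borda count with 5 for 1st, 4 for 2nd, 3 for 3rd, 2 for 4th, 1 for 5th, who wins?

Proposal C

Proposal A: 2×3 + 12×1 + 8×4 + 10×5 = 100
Proposal B: 2×5 + 12×2 + 8×1 + 10×4 = 82
Proposal C: 2×4 + 12×4 + 8×5 + 10×3 = 126
Proposal D: 2×2 + 12×5 + 8×3 + 10×2 = 108
Proposal E: 2×1 + 12×3 + 8×2 + 10×1 = 64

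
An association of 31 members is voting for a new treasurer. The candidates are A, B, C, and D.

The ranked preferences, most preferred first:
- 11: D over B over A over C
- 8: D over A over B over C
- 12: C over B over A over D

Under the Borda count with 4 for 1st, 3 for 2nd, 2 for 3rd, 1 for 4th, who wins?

A: 11×2 + 8×3 + 12×2 = 70
B: 11×3 + 8×2 + 12×3 = 85
C: 11×1 + 8×1 + 12×4 = 67
D: 11×4 + 8×4 + 12×1 = 88

D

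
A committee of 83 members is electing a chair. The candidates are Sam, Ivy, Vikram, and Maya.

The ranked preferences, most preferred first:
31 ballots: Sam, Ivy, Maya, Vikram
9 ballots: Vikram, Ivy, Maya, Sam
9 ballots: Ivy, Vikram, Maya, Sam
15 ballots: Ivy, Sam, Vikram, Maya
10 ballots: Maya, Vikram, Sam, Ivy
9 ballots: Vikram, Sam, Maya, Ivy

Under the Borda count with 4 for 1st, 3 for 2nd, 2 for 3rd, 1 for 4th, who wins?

Ivy

Sam: 31×4 + 9×1 + 9×1 + 15×3 + 10×2 + 9×3 = 234
Ivy: 31×3 + 9×3 + 9×4 + 15×4 + 10×1 + 9×1 = 235
Vikram: 31×1 + 9×4 + 9×3 + 15×2 + 10×3 + 9×4 = 190
Maya: 31×2 + 9×2 + 9×2 + 15×1 + 10×4 + 9×2 = 171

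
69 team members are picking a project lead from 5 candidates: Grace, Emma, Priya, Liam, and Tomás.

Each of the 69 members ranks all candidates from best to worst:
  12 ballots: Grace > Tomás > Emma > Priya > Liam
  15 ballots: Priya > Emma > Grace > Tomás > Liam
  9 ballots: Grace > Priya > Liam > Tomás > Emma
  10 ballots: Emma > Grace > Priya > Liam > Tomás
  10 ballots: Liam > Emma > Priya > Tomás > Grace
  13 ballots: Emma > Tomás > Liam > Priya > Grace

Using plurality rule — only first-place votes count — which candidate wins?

First-place votes: Grace 21, Emma 23, Priya 15, Liam 10, Tomás 0.

Emma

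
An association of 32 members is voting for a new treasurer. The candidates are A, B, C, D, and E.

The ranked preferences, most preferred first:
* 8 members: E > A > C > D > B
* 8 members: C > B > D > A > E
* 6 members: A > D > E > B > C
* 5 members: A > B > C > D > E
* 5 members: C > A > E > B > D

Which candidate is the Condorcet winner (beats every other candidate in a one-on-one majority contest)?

A vs B: 24–8
A vs C: 19–13
A vs D: 24–8
A vs E: 24–8
A beats every other candidate.

A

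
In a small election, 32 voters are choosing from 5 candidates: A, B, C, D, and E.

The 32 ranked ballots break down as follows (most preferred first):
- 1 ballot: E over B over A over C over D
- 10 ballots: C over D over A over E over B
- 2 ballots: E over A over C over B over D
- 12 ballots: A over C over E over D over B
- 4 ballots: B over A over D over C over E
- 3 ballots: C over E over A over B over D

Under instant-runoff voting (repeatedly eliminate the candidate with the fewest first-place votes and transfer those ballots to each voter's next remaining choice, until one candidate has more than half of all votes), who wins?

A

Round 1: A 12, B 4, C 13, D 0, E 3. D eliminated.
Round 2: A 12, B 4, C 13, E 3. E eliminated.
Round 3: A 14, B 5, C 13. B eliminated.
Round 4: A 19, C 13. A has a majority (≥17).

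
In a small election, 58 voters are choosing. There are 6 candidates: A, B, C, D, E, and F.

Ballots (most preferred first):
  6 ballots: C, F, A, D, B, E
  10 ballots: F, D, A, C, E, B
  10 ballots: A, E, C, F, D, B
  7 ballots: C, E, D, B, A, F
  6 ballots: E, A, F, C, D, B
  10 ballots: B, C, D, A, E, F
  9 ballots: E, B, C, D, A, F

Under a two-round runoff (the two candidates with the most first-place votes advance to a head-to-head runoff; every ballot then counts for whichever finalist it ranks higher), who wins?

Round 1 first-place votes: A 10, B 10, C 13, D 0, E 15, F 10. E and C advance.
Runoff: E is ranked above C on 25 ballots, C above E on 33.

C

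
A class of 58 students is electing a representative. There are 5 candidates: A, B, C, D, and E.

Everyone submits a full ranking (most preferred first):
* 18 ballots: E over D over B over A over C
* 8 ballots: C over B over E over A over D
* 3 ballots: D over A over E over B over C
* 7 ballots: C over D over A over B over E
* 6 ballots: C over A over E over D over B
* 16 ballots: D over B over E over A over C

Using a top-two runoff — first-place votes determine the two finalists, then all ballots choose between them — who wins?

D

Round 1 first-place votes: A 0, B 0, C 21, D 19, E 18. C and D advance.
Runoff: C is ranked above D on 21 ballots, D above C on 37.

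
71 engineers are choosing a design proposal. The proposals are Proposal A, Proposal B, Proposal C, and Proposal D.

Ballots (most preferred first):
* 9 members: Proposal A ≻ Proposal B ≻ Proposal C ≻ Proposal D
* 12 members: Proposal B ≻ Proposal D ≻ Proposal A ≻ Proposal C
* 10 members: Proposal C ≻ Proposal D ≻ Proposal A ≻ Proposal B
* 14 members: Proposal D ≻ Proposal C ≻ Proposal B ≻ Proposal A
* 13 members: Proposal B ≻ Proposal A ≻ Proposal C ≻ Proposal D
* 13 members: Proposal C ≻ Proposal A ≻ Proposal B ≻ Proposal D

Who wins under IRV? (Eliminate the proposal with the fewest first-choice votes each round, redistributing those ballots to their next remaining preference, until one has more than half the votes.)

Proposal C

Round 1: Proposal A 9, Proposal B 25, Proposal C 23, Proposal D 14. Proposal A eliminated.
Round 2: Proposal B 34, Proposal C 23, Proposal D 14. Proposal D eliminated.
Round 3: Proposal B 34, Proposal C 37. Proposal C has a majority (≥36).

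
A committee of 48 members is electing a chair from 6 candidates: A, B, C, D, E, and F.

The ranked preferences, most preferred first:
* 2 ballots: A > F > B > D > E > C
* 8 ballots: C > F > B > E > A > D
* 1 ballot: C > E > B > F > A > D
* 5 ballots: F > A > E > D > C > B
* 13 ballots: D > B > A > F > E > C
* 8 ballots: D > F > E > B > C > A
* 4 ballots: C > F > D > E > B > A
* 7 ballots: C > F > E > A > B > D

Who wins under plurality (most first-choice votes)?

First-place votes: A 2, B 0, C 20, D 21, E 0, F 5.

D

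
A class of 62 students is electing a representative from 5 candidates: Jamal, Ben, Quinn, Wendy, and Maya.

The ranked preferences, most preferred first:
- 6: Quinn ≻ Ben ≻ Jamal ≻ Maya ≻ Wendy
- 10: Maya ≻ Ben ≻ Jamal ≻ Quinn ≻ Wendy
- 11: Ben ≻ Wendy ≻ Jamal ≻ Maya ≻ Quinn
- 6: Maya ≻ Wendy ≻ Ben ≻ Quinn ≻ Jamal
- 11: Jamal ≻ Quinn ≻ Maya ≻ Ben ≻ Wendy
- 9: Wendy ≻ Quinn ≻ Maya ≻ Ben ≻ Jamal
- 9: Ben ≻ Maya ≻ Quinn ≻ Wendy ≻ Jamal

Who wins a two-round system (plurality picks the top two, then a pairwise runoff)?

Round 1 first-place votes: Jamal 11, Ben 20, Quinn 6, Wendy 9, Maya 16. Ben and Maya advance.
Runoff: Ben is ranked above Maya on 26 ballots, Maya above Ben on 36.

Maya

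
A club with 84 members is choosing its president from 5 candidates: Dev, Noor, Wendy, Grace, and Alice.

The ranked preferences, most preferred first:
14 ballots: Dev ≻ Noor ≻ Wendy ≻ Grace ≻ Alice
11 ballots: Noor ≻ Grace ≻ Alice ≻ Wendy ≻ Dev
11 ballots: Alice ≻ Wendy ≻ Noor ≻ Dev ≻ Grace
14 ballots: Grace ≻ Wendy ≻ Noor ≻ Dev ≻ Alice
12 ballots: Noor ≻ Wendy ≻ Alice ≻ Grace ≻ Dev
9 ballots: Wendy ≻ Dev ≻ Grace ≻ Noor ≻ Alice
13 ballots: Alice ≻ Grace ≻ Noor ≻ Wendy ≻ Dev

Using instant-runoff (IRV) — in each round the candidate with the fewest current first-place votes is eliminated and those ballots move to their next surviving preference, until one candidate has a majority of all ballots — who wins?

Round 1: Dev 14, Noor 23, Wendy 9, Grace 14, Alice 24. Wendy eliminated.
Round 2: Dev 23, Noor 23, Grace 14, Alice 24. Grace eliminated.
Round 3: Dev 23, Noor 37, Alice 24. Dev eliminated.
Round 4: Noor 60, Alice 24. Noor has a majority (≥43).

Noor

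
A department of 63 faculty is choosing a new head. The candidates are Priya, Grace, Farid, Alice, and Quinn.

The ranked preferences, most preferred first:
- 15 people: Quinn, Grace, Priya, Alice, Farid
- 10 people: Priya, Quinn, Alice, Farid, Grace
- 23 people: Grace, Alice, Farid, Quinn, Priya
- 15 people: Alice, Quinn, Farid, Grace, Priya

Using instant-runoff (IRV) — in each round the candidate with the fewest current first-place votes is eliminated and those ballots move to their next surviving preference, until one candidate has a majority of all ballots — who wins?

Quinn

Round 1: Priya 10, Grace 23, Farid 0, Alice 15, Quinn 15. Farid eliminated.
Round 2: Priya 10, Grace 23, Alice 15, Quinn 15. Priya eliminated.
Round 3: Grace 23, Alice 15, Quinn 25. Alice eliminated.
Round 4: Grace 23, Quinn 40. Quinn has a majority (≥32).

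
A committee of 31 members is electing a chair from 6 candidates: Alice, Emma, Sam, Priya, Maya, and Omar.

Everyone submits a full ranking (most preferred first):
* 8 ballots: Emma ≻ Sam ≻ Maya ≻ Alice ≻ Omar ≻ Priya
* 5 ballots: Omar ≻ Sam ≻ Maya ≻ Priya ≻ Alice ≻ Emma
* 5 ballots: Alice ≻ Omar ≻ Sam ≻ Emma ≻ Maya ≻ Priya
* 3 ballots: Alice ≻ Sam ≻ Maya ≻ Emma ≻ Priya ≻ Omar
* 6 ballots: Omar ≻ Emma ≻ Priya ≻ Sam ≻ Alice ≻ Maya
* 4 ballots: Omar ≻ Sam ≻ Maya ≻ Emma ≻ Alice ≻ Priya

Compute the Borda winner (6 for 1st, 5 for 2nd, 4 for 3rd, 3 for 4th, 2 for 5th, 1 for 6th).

Sam

Alice: 8×3 + 5×2 + 5×6 + 3×6 + 6×2 + 4×2 = 102
Emma: 8×6 + 5×1 + 5×3 + 3×3 + 6×5 + 4×3 = 119
Sam: 8×5 + 5×5 + 5×4 + 3×5 + 6×3 + 4×5 = 138
Priya: 8×1 + 5×3 + 5×1 + 3×2 + 6×4 + 4×1 = 62
Maya: 8×4 + 5×4 + 5×2 + 3×4 + 6×1 + 4×4 = 96
Omar: 8×2 + 5×6 + 5×5 + 3×1 + 6×6 + 4×6 = 134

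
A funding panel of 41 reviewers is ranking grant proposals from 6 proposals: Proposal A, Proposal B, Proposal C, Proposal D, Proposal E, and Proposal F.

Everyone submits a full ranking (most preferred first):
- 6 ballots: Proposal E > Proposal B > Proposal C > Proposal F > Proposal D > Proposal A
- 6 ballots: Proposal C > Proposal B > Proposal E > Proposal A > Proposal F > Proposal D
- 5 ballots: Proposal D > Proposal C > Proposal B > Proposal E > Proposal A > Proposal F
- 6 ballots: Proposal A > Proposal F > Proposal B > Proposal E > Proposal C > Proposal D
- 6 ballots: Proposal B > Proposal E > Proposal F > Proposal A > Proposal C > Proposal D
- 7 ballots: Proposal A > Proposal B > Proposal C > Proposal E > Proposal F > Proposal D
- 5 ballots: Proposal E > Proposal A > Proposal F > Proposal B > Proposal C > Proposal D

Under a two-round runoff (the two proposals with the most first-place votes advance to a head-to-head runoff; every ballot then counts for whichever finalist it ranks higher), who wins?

Proposal E

Round 1 first-place votes: Proposal A 13, Proposal B 6, Proposal C 6, Proposal D 5, Proposal E 11, Proposal F 0. Proposal A and Proposal E advance.
Runoff: Proposal A is ranked above Proposal E on 13 ballots, Proposal E above Proposal A on 28.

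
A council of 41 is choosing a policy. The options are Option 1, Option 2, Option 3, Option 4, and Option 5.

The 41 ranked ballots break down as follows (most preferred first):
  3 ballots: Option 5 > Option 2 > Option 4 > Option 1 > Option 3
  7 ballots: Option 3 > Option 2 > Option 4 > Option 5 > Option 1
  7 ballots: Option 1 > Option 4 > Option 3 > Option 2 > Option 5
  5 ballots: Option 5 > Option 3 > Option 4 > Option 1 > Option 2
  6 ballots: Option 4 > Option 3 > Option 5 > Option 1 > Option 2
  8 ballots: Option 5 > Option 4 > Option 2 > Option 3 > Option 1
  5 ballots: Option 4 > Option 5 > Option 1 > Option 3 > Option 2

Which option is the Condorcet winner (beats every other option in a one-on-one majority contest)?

Option 4

Option 4 vs Option 1: 34–7
Option 4 vs Option 2: 31–10
Option 4 vs Option 3: 29–12
Option 4 vs Option 5: 25–16
Option 4 beats every other option.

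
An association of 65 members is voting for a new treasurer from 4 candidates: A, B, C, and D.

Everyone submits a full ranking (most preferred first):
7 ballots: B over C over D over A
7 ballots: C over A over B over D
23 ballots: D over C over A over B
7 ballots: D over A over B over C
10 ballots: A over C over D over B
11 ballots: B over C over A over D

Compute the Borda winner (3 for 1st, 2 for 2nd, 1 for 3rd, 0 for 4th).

A: 7×0 + 7×2 + 23×1 + 7×2 + 10×3 + 11×1 = 92
B: 7×3 + 7×1 + 23×0 + 7×1 + 10×0 + 11×3 = 68
C: 7×2 + 7×3 + 23×2 + 7×0 + 10×2 + 11×2 = 123
D: 7×1 + 7×0 + 23×3 + 7×3 + 10×1 + 11×0 = 107

C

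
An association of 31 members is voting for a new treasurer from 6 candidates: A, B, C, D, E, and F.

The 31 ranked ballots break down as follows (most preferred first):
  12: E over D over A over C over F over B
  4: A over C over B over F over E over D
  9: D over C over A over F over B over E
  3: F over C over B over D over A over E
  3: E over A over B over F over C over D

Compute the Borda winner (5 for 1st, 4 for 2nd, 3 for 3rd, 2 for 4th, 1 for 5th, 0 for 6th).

D

A: 12×3 + 4×5 + 9×3 + 3×1 + 3×4 = 98
B: 12×0 + 4×3 + 9×1 + 3×3 + 3×3 = 39
C: 12×2 + 4×4 + 9×4 + 3×4 + 3×1 = 91
D: 12×4 + 4×0 + 9×5 + 3×2 + 3×0 = 99
E: 12×5 + 4×1 + 9×0 + 3×0 + 3×5 = 79
F: 12×1 + 4×2 + 9×2 + 3×5 + 3×2 = 59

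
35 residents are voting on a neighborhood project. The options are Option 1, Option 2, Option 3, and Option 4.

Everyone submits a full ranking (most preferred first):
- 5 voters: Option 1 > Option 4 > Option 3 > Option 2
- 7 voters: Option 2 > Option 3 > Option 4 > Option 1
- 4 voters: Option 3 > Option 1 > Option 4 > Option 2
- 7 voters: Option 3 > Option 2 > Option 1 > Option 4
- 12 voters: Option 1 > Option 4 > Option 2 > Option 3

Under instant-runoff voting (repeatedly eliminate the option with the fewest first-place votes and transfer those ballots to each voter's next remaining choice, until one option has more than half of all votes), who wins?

Option 3

Round 1: Option 1 17, Option 2 7, Option 3 11, Option 4 0. Option 4 eliminated.
Round 2: Option 1 17, Option 2 7, Option 3 11. Option 2 eliminated.
Round 3: Option 1 17, Option 3 18. Option 3 has a majority (≥18).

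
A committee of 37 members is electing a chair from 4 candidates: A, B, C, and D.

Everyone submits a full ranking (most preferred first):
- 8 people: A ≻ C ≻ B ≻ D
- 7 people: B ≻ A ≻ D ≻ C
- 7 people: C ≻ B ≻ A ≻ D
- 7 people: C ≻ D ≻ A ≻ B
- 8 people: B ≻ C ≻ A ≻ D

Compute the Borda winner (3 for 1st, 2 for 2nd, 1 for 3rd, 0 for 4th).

A: 8×3 + 7×2 + 7×1 + 7×1 + 8×1 = 60
B: 8×1 + 7×3 + 7×2 + 7×0 + 8×3 = 67
C: 8×2 + 7×0 + 7×3 + 7×3 + 8×2 = 74
D: 8×0 + 7×1 + 7×0 + 7×2 + 8×0 = 21

C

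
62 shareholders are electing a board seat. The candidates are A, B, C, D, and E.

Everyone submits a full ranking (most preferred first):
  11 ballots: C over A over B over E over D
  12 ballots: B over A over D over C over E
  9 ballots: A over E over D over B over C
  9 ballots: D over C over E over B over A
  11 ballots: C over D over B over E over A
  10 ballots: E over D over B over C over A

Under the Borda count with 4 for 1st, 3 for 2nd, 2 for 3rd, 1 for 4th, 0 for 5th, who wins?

D

A: 11×3 + 12×3 + 9×4 + 9×0 + 11×0 + 10×0 = 105
B: 11×2 + 12×4 + 9×1 + 9×1 + 11×2 + 10×2 = 130
C: 11×4 + 12×1 + 9×0 + 9×3 + 11×4 + 10×1 = 137
D: 11×0 + 12×2 + 9×2 + 9×4 + 11×3 + 10×3 = 141
E: 11×1 + 12×0 + 9×3 + 9×2 + 11×1 + 10×4 = 107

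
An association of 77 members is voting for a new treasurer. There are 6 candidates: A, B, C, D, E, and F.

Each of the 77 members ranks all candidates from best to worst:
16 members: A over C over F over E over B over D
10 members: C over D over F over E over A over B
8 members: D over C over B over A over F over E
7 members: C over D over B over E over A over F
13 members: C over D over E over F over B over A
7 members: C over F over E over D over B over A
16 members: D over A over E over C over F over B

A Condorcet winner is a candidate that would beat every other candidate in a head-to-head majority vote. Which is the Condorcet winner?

C

C vs A: 45–32
C vs B: 77–0
C vs D: 53–24
C vs E: 61–16
C vs F: 77–0
C beats every other candidate.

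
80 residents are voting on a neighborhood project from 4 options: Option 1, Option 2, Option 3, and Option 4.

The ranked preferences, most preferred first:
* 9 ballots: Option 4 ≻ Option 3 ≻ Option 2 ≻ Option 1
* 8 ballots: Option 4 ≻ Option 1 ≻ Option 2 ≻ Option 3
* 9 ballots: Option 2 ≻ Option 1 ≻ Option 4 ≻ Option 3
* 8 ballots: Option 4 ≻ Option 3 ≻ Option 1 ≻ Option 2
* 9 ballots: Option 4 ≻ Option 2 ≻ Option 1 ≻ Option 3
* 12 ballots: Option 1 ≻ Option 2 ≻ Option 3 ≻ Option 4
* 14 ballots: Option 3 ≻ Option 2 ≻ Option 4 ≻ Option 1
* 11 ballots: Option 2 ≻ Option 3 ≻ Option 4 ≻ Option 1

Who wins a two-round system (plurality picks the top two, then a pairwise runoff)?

Option 2

Round 1 first-place votes: Option 1 12, Option 2 20, Option 3 14, Option 4 34. Option 4 and Option 2 advance.
Runoff: Option 4 is ranked above Option 2 on 34 ballots, Option 2 above Option 4 on 46.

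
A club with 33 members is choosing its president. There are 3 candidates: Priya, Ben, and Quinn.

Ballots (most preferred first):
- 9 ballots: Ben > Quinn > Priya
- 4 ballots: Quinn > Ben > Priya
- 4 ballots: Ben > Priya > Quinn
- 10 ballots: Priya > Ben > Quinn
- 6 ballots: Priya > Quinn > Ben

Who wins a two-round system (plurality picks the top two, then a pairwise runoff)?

Round 1 first-place votes: Priya 16, Ben 13, Quinn 4. Priya and Ben advance.
Runoff: Priya is ranked above Ben on 16 ballots, Ben above Priya on 17.

Ben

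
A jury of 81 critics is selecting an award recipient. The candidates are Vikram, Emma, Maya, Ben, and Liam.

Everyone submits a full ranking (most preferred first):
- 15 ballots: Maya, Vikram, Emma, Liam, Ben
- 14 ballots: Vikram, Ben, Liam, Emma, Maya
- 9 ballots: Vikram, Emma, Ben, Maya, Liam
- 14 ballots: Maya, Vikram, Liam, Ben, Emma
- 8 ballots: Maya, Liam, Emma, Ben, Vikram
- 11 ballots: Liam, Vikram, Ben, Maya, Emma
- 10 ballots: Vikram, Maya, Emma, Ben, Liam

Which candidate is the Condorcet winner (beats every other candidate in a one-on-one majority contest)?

Vikram vs Emma: 73–8
Vikram vs Maya: 44–37
Vikram vs Ben: 73–8
Vikram vs Liam: 62–19
Vikram beats every other candidate.

Vikram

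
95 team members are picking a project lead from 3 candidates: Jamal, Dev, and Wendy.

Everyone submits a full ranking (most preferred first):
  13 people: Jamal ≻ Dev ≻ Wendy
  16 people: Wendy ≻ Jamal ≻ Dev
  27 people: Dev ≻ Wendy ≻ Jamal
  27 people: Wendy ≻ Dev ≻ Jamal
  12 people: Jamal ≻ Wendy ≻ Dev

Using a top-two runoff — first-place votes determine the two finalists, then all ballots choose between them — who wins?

Round 1 first-place votes: Jamal 25, Dev 27, Wendy 43. Wendy and Dev advance.
Runoff: Wendy is ranked above Dev on 55 ballots, Dev above Wendy on 40.

Wendy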